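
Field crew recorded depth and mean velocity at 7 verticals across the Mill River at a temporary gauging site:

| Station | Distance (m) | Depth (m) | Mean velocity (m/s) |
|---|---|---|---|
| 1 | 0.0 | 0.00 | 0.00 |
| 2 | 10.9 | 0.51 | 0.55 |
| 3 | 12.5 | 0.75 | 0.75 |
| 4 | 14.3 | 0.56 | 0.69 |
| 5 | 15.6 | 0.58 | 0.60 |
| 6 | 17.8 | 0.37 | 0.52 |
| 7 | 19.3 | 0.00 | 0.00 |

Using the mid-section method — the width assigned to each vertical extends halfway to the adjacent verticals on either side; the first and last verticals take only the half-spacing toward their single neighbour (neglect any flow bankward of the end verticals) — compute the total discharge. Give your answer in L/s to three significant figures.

w_2 = (12.5 − 0.0)/2 = 6.25 m; q_2 = 0.55 × 0.51 × 6.25 = 1.753 m³/s
w_3 = (14.3 − 10.9)/2 = 1.7 m; q_3 = 0.75 × 0.75 × 1.7 = 0.9563 m³/s
w_4 = (15.6 − 12.5)/2 = 1.55 m; q_4 = 0.69 × 0.56 × 1.55 = 0.5989 m³/s
w_5 = (17.8 − 14.3)/2 = 1.75 m; q_5 = 0.60 × 0.58 × 1.75 = 0.6090 m³/s
w_6 = (19.3 − 15.6)/2 = 1.85 m; q_6 = 0.52 × 0.37 × 1.85 = 0.3559 m³/s
Stations 1, 7 contribute zero (depth or velocity is 0).
Q = Σ qᵢ = 4.273 m³/s
= 4.273 × 1000 = 4273 L/s

4270 L/s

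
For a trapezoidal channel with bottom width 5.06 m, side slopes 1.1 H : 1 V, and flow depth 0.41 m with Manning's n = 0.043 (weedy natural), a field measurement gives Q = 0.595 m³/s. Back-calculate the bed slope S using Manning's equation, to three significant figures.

0.000501

A = (b + z·y)·y = (5.06 + 1.1×0.41)×0.41 = 2.260 m²
P = b + 2y√(1+z²) = 5.06 + 2×0.41×√(1+1.1²) = 6.279 m
R = A/P = 2.260/6.279 = 0.3599 m
S = (Q·n / (1·A·R^(2/3)))² = (0.595×0.043 / (1×2.260×0.5059))² = 0.0005009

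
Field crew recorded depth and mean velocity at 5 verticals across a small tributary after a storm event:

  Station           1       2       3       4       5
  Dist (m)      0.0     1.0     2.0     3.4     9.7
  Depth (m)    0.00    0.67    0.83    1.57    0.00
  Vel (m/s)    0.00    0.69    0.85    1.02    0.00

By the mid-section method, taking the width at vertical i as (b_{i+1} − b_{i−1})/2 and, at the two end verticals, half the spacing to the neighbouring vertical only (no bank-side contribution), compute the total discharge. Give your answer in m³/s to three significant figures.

7.47 m³/s

w_2 = (2.0 − 0.0)/2 = 1 m; q_2 = 0.69 × 0.67 × 1 = 0.4623 m³/s
w_3 = (3.4 − 1.0)/2 = 1.2 m; q_3 = 0.85 × 0.83 × 1.2 = 0.8466 m³/s
w_4 = (9.7 − 2.0)/2 = 3.85 m; q_4 = 1.02 × 1.57 × 3.85 = 6.165 m³/s
Stations 1, 5 contribute zero (depth or velocity is 0).
Q = Σ qᵢ = 7.474 m³/s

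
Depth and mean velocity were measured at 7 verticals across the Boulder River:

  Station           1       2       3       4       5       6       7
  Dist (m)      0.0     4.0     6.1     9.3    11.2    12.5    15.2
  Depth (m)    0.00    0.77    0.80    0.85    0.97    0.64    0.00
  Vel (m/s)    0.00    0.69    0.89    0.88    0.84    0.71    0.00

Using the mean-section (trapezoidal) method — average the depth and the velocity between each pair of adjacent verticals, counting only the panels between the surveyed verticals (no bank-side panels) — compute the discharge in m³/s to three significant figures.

Panel 1-2: Δb = 4 m, d̄ = (0.00+0.77)/2 = 0.385, v̄ = (0.00+0.69)/2 = 0.345 → q = 4×0.385×0.345 = 0.5313 m³/s
Panel 2-3: Δb = 2.1 m, d̄ = (0.77+0.80)/2 = 0.785, v̄ = (0.69+0.89)/2 = 0.79 → q = 2.1×0.785×0.79 = 1.302 m³/s
Panel 3-4: Δb = 3.2 m, d̄ = (0.80+0.85)/2 = 0.825, v̄ = (0.89+0.88)/2 = 0.885 → q = 3.2×0.825×0.885 = 2.336 m³/s
Panel 4-5: Δb = 1.9 m, d̄ = (0.85+0.97)/2 = 0.91, v̄ = (0.88+0.84)/2 = 0.86 → q = 1.9×0.91×0.86 = 1.487 m³/s
Panel 5-6: Δb = 1.3 m, d̄ = (0.97+0.64)/2 = 0.805, v̄ = (0.84+0.71)/2 = 0.775 → q = 1.3×0.805×0.775 = 0.8110 m³/s
Panel 6-7: Δb = 2.7 m, d̄ = (0.64+0.00)/2 = 0.32, v̄ = (0.71+0.00)/2 = 0.355 → q = 2.7×0.32×0.355 = 0.3067 m³/s
Q = Σ q = 6.775 m³/s

6.77 m³/s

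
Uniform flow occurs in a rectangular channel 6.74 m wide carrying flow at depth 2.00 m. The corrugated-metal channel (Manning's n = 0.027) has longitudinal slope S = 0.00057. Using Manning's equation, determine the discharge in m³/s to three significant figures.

13.9 m³/s

A = b·y = 6.74 × 2.00 = 13.48 m²
P = b + 2y = 6.74 + 2×2.00 = 10.74 m
R = A/P = 13.48/10.74 = 1.255 m
Q = (1/n)·A·R^(2/3)·S^(1/2) = (1/0.027) × 13.48 × 1.255^(2/3) × 0.00057^(1/2) = 13.87 m³/s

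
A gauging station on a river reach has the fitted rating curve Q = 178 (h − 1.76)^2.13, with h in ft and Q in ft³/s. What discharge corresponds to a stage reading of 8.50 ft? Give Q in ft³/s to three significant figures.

10400 ft³/s

Q = 178 × (8.50 − 1.76)^2.13 = 178 × 6.74^2.13 = 10360 ft³/s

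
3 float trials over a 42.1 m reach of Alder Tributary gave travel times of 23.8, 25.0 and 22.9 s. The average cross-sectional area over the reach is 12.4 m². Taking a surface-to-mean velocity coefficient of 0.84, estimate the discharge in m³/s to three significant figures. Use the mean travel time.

t̄ = (23.8 + 25.0 + 22.9) / 3 = 23.9 s
v_surface = L / t̄ = 42.1 / 23.9 = 1.762 m/s
v_mean = 0.84 × 1.762 = 1.480 m/s
Q = A × v_mean = 12.4 × 1.480 = 18.35 m³/s

18.3 m³/s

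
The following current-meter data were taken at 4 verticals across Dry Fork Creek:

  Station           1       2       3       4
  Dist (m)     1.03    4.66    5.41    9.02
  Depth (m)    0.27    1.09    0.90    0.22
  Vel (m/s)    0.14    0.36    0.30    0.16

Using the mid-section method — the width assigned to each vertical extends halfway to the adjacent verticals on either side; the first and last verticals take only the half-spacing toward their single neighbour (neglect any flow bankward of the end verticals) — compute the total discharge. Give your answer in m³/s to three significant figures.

1.58 m³/s

w_1 = (4.66 − 1.03)/2 = 1.815 m; q_1 = 0.14 × 0.27 × 1.815 = 0.06861 m³/s
w_2 = (5.41 − 1.03)/2 = 2.19 m; q_2 = 0.36 × 1.09 × 2.19 = 0.8594 m³/s
w_3 = (9.02 − 4.66)/2 = 2.18 m; q_3 = 0.30 × 0.90 × 2.18 = 0.5886 m³/s
w_4 = (9.02 − 5.41)/2 = 1.805 m; q_4 = 0.16 × 0.22 × 1.805 = 0.06354 m³/s
Q = Σ qᵢ = 1.580 m³/s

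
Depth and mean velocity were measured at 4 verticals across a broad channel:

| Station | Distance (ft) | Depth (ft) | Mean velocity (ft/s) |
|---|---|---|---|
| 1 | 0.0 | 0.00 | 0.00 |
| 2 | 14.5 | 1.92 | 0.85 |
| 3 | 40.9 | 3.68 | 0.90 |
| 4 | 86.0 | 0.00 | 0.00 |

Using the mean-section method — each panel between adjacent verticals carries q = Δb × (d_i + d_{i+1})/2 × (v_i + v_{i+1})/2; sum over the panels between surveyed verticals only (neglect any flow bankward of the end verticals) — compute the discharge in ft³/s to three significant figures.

108 ft³/s

Panel 1-2: Δb = 14.5 ft, d̄ = (0.00+1.92)/2 = 0.96, v̄ = (0.00+0.85)/2 = 0.425 → q = 14.5×0.96×0.425 = 5.916 ft³/s
Panel 2-3: Δb = 26.4 ft, d̄ = (1.92+3.68)/2 = 2.8, v̄ = (0.85+0.90)/2 = 0.875 → q = 26.4×2.8×0.875 = 64.68 ft³/s
Panel 3-4: Δb = 45.1 ft, d̄ = (3.68+0.00)/2 = 1.84, v̄ = (0.90+0.00)/2 = 0.45 → q = 45.1×1.84×0.45 = 37.34 ft³/s
Q = Σ q = 107.9 ft³/s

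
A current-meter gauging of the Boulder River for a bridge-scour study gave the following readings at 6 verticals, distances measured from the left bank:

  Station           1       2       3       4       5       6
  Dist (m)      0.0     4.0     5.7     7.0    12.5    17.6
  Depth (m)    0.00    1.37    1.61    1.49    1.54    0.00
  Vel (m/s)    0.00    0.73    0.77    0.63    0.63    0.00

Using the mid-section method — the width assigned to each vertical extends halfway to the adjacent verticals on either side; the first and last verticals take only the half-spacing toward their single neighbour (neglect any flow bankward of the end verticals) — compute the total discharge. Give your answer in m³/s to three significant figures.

w_2 = (5.7 − 0.0)/2 = 2.85 m; q_2 = 0.73 × 1.37 × 2.85 = 2.850 m³/s
w_3 = (7.0 − 4.0)/2 = 1.5 m; q_3 = 0.77 × 1.61 × 1.5 = 1.860 m³/s
w_4 = (12.5 − 5.7)/2 = 3.4 m; q_4 = 0.63 × 1.49 × 3.4 = 3.192 m³/s
w_5 = (17.6 − 7.0)/2 = 5.3 m; q_5 = 0.63 × 1.54 × 5.3 = 5.142 m³/s
Stations 1, 6 contribute zero (depth or velocity is 0).
Q = Σ qᵢ = 13.04 m³/s

13.0 m³/s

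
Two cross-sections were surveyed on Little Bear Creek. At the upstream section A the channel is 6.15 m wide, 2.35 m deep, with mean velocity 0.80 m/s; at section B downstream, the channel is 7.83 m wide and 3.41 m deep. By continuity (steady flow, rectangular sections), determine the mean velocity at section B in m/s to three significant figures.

0.433 m/s

Q = A₁V₁ = (6.15×2.35) × 0.80 = 11.56 m³/s
A₂ = 7.83 × 3.41 = 26.70 m²
V₂ = Q/A₂ = 11.56/26.70 = 0.4330 m/s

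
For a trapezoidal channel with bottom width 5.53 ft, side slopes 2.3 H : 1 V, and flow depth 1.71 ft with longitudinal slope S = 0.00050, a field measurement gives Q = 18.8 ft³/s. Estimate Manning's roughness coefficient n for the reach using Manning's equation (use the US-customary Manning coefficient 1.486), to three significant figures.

0.0313

A = (b + z·y)·y = (5.53 + 2.3×1.71)×1.71 = 16.18 ft²
P = b + 2y√(1+z²) = 5.53 + 2×1.71×√(1+2.3²) = 14.11 ft
R = A/P = 16.18/14.11 = 1.147 ft
n = (1.486/Q)·A·R^(2/3)·S^(1/2) = (1.486/18.8) × 16.18 × 1.096 × 0.02236 = 0.03134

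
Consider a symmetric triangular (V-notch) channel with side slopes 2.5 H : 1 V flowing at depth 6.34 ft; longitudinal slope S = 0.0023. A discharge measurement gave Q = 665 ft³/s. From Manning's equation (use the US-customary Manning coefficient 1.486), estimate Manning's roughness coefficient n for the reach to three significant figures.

A = z·y² = 2.5×6.34² = 100.5 ft²
P = 2y√(1+z²) = 2×6.34×√(1+2.5²) = 34.14 ft
R = A/P = 100.5/34.14 = 2.943 ft
n = (1.486/Q)·A·R^(2/3)·S^(1/2) = (1.486/665) × 100.5 × 2.054 × 0.04796 = 0.02212

0.0221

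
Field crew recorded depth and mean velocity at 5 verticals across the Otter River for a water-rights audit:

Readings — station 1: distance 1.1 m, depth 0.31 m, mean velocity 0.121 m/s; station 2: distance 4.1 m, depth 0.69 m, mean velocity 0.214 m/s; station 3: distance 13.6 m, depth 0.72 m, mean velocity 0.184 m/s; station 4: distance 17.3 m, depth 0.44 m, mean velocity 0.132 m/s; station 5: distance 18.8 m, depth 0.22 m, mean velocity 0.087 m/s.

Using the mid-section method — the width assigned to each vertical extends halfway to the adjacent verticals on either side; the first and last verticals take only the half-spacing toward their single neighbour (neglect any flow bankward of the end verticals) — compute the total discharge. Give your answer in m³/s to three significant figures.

w_1 = (4.1 − 1.1)/2 = 1.5 m; q_1 = 0.121 × 0.31 × 1.5 = 0.05627 m³/s
w_2 = (13.6 − 1.1)/2 = 6.25 m; q_2 = 0.214 × 0.69 × 6.25 = 0.9229 m³/s
w_3 = (17.3 − 4.1)/2 = 6.6 m; q_3 = 0.184 × 0.72 × 6.6 = 0.8744 m³/s
w_4 = (18.8 − 13.6)/2 = 2.6 m; q_4 = 0.132 × 0.44 × 2.6 = 0.1510 m³/s
w_5 = (18.8 − 17.3)/2 = 0.75 m; q_5 = 0.087 × 0.22 × 0.75 = 0.01436 m³/s
Q = Σ qᵢ = 2.019 m³/s

2.02 m³/s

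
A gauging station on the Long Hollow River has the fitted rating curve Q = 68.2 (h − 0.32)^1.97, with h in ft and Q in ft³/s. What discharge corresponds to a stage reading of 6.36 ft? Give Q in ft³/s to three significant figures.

Q = 68.2 × (6.36 − 0.32)^1.97 = 68.2 × 6.04^1.97 = 2357 ft³/s

2360 ft³/s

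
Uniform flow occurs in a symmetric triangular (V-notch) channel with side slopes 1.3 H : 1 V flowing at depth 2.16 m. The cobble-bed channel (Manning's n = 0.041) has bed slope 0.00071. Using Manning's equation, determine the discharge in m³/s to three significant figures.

A = z·y² = 1.3×2.16² = 6.065 m²
P = 2y√(1+z²) = 2×2.16×√(1+1.3²) = 7.085 m
R = A/P = 6.065/7.085 = 0.8560 m
Q = (1/n)·A·R^(2/3)·S^(1/2) = (1/0.041) × 6.065 × 0.8560^(2/3) × 0.00071^(1/2) = 3.554 m³/s

3.55 m³/s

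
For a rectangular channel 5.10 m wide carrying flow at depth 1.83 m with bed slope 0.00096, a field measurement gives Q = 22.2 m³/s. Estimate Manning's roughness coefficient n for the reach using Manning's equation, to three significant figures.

0.0136

A = b·y = 5.10 × 1.83 = 9.333 m²
P = b + 2y = 5.10 + 2×1.83 = 8.760 m
R = A/P = 9.333/8.760 = 1.065 m
n = (1/Q)·A·R^(2/3)·S^(1/2) = (1/22.2) × 9.333 × 1.043 × 0.03098 = 0.01359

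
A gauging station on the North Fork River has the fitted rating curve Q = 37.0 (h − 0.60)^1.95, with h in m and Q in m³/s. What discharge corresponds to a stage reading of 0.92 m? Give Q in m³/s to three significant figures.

Q = 37.0 × (0.92 − 0.60)^1.95 = 37.0 × 0.32^1.95 = 4.011 m³/s

4.01 m³/s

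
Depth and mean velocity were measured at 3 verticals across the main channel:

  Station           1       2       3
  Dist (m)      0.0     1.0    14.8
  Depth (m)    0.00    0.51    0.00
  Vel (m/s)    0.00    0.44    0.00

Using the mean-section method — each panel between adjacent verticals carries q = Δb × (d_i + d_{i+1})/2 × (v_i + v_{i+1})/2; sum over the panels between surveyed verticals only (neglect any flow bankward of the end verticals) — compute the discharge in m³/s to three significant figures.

0.830 m³/s

Panel 1-2: Δb = 1 m, d̄ = (0.00+0.51)/2 = 0.255, v̄ = (0.00+0.44)/2 = 0.22 → q = 1×0.255×0.22 = 0.05610 m³/s
Panel 2-3: Δb = 13.8 m, d̄ = (0.51+0.00)/2 = 0.255, v̄ = (0.44+0.00)/2 = 0.22 → q = 13.8×0.255×0.22 = 0.7742 m³/s
Q = Σ q = 0.8303 m³/s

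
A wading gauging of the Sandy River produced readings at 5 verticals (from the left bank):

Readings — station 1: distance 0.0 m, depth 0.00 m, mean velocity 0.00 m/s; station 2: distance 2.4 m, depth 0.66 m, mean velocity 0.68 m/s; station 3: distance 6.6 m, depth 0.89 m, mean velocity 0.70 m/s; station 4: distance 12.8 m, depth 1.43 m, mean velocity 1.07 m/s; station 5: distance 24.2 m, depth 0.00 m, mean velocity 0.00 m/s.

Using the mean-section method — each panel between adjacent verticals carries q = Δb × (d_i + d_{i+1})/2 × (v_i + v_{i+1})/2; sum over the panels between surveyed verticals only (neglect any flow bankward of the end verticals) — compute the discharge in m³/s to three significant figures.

Panel 1-2: Δb = 2.4 m, d̄ = (0.00+0.66)/2 = 0.33, v̄ = (0.00+0.68)/2 = 0.34 → q = 2.4×0.33×0.34 = 0.2693 m³/s
Panel 2-3: Δb = 4.2 m, d̄ = (0.66+0.89)/2 = 0.775, v̄ = (0.68+0.70)/2 = 0.69 → q = 4.2×0.775×0.69 = 2.246 m³/s
Panel 3-4: Δb = 6.2 m, d̄ = (0.89+1.43)/2 = 1.16, v̄ = (0.70+1.07)/2 = 0.885 → q = 6.2×1.16×0.885 = 6.365 m³/s
Panel 4-5: Δb = 11.4 m, d̄ = (1.43+0.00)/2 = 0.715, v̄ = (1.07+0.00)/2 = 0.535 → q = 11.4×0.715×0.535 = 4.361 m³/s
Q = Σ q = 13.24 m³/s

13.2 m³/s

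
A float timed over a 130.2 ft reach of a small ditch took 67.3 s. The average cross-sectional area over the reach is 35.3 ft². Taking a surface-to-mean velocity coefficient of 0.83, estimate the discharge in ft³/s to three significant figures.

v_surface = L / t̄ = 130.2 / 67.3 = 1.935 ft/s
v_mean = 0.83 × 1.935 = 1.606 ft/s
Q = A × v_mean = 35.3 × 1.606 = 56.68 ft³/s

56.7 ft³/s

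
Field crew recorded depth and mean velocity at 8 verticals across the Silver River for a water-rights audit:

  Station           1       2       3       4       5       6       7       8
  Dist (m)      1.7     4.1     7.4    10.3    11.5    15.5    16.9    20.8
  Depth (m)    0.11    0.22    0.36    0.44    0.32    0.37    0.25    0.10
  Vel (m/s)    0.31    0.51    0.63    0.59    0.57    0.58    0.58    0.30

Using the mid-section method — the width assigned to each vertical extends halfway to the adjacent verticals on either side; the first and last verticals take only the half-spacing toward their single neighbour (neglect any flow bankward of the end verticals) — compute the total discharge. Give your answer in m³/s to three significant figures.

w_1 = (4.1 − 1.7)/2 = 1.2 m; q_1 = 0.31 × 0.11 × 1.2 = 0.04092 m³/s
w_2 = (7.4 − 1.7)/2 = 2.85 m; q_2 = 0.51 × 0.22 × 2.85 = 0.3198 m³/s
w_3 = (10.3 − 4.1)/2 = 3.1 m; q_3 = 0.63 × 0.36 × 3.1 = 0.7031 m³/s
w_4 = (11.5 − 7.4)/2 = 2.05 m; q_4 = 0.59 × 0.44 × 2.05 = 0.5322 m³/s
w_5 = (15.5 − 10.3)/2 = 2.6 m; q_5 = 0.57 × 0.32 × 2.6 = 0.4742 m³/s
w_6 = (16.9 − 11.5)/2 = 2.7 m; q_6 = 0.58 × 0.37 × 2.7 = 0.5794 m³/s
w_7 = (20.8 − 15.5)/2 = 2.65 m; q_7 = 0.58 × 0.25 × 2.65 = 0.3843 m³/s
w_8 = (20.8 − 16.9)/2 = 1.95 m; q_8 = 0.30 × 0.10 × 1.95 = 0.05850 m³/s
Q = Σ qᵢ = 3.092 m³/s

3.09 m³/s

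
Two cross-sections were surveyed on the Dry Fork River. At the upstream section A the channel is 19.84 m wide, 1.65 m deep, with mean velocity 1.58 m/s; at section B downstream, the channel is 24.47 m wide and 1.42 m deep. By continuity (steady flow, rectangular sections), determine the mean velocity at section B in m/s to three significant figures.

Q = A₁V₁ = (19.84×1.65) × 1.58 = 51.72 m³/s
A₂ = 24.47 × 1.42 = 34.75 m²
V₂ = Q/A₂ = 51.72/34.75 = 1.489 m/s

1.49 m/s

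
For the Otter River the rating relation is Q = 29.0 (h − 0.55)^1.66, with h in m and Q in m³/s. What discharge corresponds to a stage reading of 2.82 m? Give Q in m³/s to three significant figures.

Q = 29.0 × (2.82 − 0.55)^1.66 = 29.0 × 2.27^1.66 = 113.1 m³/s

113 m³/s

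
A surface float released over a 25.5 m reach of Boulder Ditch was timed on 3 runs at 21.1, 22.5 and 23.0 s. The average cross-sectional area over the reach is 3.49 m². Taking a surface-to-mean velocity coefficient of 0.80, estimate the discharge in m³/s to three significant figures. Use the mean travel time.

t̄ = (21.1 + 22.5 + 23.0) / 3 = 22.2 s
v_surface = L / t̄ = 25.5 / 22.2 = 1.149 m/s
v_mean = 0.80 × 1.149 = 0.9189 m/s
Q = A × v_mean = 3.49 × 0.9189 = 3.207 m³/s

3.21 m³/s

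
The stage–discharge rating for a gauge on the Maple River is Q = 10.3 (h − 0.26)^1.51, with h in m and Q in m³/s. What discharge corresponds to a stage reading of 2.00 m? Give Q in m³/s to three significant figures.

Q = 10.3 × (2.00 − 0.26)^1.51 = 10.3 × 1.74^1.51 = 23.77 m³/s

23.8 m³/s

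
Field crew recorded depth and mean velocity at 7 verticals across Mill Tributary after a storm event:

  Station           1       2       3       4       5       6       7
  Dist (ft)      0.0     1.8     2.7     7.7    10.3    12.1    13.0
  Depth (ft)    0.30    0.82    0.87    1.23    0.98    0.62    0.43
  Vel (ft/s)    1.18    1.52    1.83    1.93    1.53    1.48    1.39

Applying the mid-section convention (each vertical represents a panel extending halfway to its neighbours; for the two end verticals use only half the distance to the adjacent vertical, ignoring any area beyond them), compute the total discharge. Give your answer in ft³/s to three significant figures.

w_1 = (1.8 − 0.0)/2 = 0.9 ft; q_1 = 1.18 × 0.30 × 0.9 = 0.3186 ft³/s
w_2 = (2.7 − 0.0)/2 = 1.35 ft; q_2 = 1.52 × 0.82 × 1.35 = 1.683 ft³/s
w_3 = (7.7 − 1.8)/2 = 2.95 ft; q_3 = 1.83 × 0.87 × 2.95 = 4.697 ft³/s
w_4 = (10.3 − 2.7)/2 = 3.8 ft; q_4 = 1.93 × 1.23 × 3.8 = 9.021 ft³/s
w_5 = (12.1 − 7.7)/2 = 2.2 ft; q_5 = 1.53 × 0.98 × 2.2 = 3.299 ft³/s
w_6 = (13.0 − 10.3)/2 = 1.35 ft; q_6 = 1.48 × 0.62 × 1.35 = 1.239 ft³/s
w_7 = (13.0 − 12.1)/2 = 0.45 ft; q_7 = 1.39 × 0.43 × 0.45 = 0.2690 ft³/s
Q = Σ qᵢ = 20.53 ft³/s

20.5 ft³/s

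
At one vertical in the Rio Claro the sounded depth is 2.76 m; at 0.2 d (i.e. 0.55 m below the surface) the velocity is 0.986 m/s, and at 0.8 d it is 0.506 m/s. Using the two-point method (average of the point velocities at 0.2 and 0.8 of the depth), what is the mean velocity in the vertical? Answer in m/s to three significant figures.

0.746 m/s

v̄ = (0.986 + 0.506) / 2 = 0.7460 m/s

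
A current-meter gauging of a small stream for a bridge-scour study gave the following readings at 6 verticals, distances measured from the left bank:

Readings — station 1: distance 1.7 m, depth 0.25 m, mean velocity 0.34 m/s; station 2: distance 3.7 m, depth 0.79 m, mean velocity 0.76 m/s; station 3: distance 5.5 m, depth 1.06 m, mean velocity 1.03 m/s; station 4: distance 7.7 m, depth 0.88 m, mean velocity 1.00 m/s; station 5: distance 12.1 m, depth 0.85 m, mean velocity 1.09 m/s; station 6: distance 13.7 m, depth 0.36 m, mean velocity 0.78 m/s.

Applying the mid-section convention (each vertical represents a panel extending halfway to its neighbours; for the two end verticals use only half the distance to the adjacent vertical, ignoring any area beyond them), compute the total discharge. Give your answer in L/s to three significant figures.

9320 L/s

w_1 = (3.7 − 1.7)/2 = 1 m; q_1 = 0.34 × 0.25 × 1 = 0.08500 m³/s
w_2 = (5.5 − 1.7)/2 = 1.9 m; q_2 = 0.76 × 0.79 × 1.9 = 1.141 m³/s
w_3 = (7.7 − 3.7)/2 = 2 m; q_3 = 1.03 × 1.06 × 2 = 2.184 m³/s
w_4 = (12.1 − 5.5)/2 = 3.3 m; q_4 = 1.00 × 0.88 × 3.3 = 2.904 m³/s
w_5 = (13.7 − 7.7)/2 = 3 m; q_5 = 1.09 × 0.85 × 3 = 2.780 m³/s
w_6 = (13.7 − 12.1)/2 = 0.8 m; q_6 = 0.78 × 0.36 × 0.8 = 0.2246 m³/s
Q = Σ qᵢ = 9.318 m³/s
= 9.318 × 1000 = 9318 L/s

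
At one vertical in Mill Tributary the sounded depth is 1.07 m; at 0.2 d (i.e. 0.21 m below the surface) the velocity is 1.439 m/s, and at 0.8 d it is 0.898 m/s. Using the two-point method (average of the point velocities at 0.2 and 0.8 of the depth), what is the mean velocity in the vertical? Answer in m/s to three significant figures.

1.17 m/s

v̄ = (1.439 + 0.898) / 2 = 1.169 m/s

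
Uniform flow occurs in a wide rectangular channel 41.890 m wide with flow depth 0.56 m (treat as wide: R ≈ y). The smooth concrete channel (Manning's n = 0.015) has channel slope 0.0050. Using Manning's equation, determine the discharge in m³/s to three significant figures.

75.1 m³/s

A = b·y = 41.890 × 0.56 = 23.46 m²
Wide channel: R ≈ y = 0.56 m
Q = (1/n)·A·R^(2/3)·S^(1/2) = (1/0.015) × 23.46 × 0.5600^(2/3) × 0.0050^(1/2) = 75.13 m³/s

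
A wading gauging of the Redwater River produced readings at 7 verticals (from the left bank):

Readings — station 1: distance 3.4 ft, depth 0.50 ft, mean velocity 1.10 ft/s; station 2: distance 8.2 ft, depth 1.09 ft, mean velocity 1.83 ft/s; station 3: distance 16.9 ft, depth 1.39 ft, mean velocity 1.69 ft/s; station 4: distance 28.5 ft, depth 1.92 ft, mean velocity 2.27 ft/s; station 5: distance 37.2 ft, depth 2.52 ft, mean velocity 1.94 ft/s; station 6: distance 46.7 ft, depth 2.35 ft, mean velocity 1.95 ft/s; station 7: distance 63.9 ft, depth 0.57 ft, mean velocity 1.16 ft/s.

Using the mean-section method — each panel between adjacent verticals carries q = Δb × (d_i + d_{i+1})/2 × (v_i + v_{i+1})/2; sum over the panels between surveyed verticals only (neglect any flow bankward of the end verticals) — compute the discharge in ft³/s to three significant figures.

Panel 1-2: Δb = 4.8 ft, d̄ = (0.50+1.09)/2 = 0.795, v̄ = (1.10+1.83)/2 = 1.465 → q = 4.8×0.795×1.465 = 5.590 ft³/s
Panel 2-3: Δb = 8.7 ft, d̄ = (1.09+1.39)/2 = 1.24, v̄ = (1.83+1.69)/2 = 1.76 → q = 8.7×1.24×1.76 = 18.99 ft³/s
Panel 3-4: Δb = 11.6 ft, d̄ = (1.39+1.92)/2 = 1.655, v̄ = (1.69+2.27)/2 = 1.98 → q = 11.6×1.655×1.98 = 38.01 ft³/s
Panel 4-5: Δb = 8.7 ft, d̄ = (1.92+2.52)/2 = 2.22, v̄ = (2.27+1.94)/2 = 2.105 → q = 8.7×2.22×2.105 = 40.66 ft³/s
Panel 5-6: Δb = 9.5 ft, d̄ = (2.52+2.35)/2 = 2.435, v̄ = (1.94+1.95)/2 = 1.945 → q = 9.5×2.435×1.945 = 44.99 ft³/s
Panel 6-7: Δb = 17.2 ft, d̄ = (2.35+0.57)/2 = 1.46, v̄ = (1.95+1.16)/2 = 1.555 → q = 17.2×1.46×1.555 = 39.05 ft³/s
Q = Σ q = 187.3 ft³/s

187 ft³/s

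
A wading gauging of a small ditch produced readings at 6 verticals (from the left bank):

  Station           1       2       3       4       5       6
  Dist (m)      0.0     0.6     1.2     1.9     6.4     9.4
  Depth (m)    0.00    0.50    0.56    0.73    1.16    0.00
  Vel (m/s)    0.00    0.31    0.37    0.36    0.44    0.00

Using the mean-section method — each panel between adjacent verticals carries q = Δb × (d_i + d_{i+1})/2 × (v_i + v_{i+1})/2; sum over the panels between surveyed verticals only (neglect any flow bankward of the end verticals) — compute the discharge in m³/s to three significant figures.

2.38 m³/s

Panel 1-2: Δb = 0.6 m, d̄ = (0.00+0.50)/2 = 0.25, v̄ = (0.00+0.31)/2 = 0.155 → q = 0.6×0.25×0.155 = 0.02325 m³/s
Panel 2-3: Δb = 0.6 m, d̄ = (0.50+0.56)/2 = 0.53, v̄ = (0.31+0.37)/2 = 0.34 → q = 0.6×0.53×0.34 = 0.1081 m³/s
Panel 3-4: Δb = 0.7 m, d̄ = (0.56+0.73)/2 = 0.645, v̄ = (0.37+0.36)/2 = 0.365 → q = 0.7×0.645×0.365 = 0.1648 m³/s
Panel 4-5: Δb = 4.5 m, d̄ = (0.73+1.16)/2 = 0.945, v̄ = (0.36+0.44)/2 = 0.4 → q = 4.5×0.945×0.4 = 1.701 m³/s
Panel 5-6: Δb = 3 m, d̄ = (1.16+0.00)/2 = 0.58, v̄ = (0.44+0.00)/2 = 0.22 → q = 3×0.58×0.22 = 0.3828 m³/s
Q = Σ q = 2.380 m³/s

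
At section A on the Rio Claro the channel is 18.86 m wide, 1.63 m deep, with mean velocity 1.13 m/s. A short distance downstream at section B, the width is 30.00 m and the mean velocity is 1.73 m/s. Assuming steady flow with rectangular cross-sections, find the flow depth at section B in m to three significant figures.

Q = A₁V₁ = (18.86×1.63) × 1.13 = 34.74 m³/s
d₂ = Q/(b₂ V₂) = 34.74/(30.00×1.73) = 0.6693 m

0.669 m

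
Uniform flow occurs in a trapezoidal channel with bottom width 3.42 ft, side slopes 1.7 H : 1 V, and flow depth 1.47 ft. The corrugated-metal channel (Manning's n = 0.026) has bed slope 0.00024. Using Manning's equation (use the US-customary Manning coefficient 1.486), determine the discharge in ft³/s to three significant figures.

A = (b + z·y)·y = (3.42 + 1.7×1.47)×1.47 = 8.701 ft²
P = b + 2y√(1+z²) = 3.42 + 2×1.47×√(1+1.7²) = 9.219 ft
R = A/P = 8.701/9.219 = 0.9438 ft
Q = (1.486/n)·A·R^(2/3)·S^(1/2) = (1.486/0.026) × 8.701 × 0.9438^(2/3) × 0.00024^(1/2) = 7.413 ft³/s

7.41 ft³/s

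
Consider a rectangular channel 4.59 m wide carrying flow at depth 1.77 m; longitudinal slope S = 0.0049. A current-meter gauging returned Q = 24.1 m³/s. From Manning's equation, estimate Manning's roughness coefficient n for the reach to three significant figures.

0.0236

A = b·y = 4.59 × 1.77 = 8.124 m²
P = b + 2y = 4.59 + 2×1.77 = 8.130 m
R = A/P = 8.124/8.130 = 0.9993 m
n = (1/Q)·A·R^(2/3)·S^(1/2) = (1/24.1) × 8.124 × 0.9995 × 0.07000 = 0.02359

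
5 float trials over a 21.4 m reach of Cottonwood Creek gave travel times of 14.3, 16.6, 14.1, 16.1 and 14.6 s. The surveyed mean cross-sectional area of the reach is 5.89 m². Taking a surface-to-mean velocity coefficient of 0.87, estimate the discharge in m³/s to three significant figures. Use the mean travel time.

7.24 m³/s

t̄ = (14.3 + 16.6 + 14.1 + 16.1 + 14.6) / 5 = 15.14 s
v_surface = L / t̄ = 21.4 / 15.14 = 1.413 m/s
v_mean = 0.87 × 1.413 = 1.230 m/s
Q = A × v_mean = 5.89 × 1.230 = 7.243 m³/s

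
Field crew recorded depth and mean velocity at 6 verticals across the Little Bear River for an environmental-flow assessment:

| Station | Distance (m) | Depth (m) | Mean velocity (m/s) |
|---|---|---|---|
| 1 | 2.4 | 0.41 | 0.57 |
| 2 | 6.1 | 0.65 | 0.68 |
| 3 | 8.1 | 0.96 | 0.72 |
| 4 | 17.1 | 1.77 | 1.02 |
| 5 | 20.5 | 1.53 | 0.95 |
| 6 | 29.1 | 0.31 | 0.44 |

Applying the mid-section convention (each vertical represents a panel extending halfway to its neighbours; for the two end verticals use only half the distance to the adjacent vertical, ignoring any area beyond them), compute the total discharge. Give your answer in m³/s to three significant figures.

w_1 = (6.1 − 2.4)/2 = 1.85 m; q_1 = 0.57 × 0.41 × 1.85 = 0.4323 m³/s
w_2 = (8.1 − 2.4)/2 = 2.85 m; q_2 = 0.68 × 0.65 × 2.85 = 1.260 m³/s
w_3 = (17.1 − 6.1)/2 = 5.5 m; q_3 = 0.72 × 0.96 × 5.5 = 3.802 m³/s
w_4 = (20.5 − 8.1)/2 = 6.2 m; q_4 = 1.02 × 1.77 × 6.2 = 11.19 m³/s
w_5 = (29.1 − 17.1)/2 = 6 m; q_5 = 0.95 × 1.53 × 6 = 8.721 m³/s
w_6 = (29.1 − 20.5)/2 = 4.3 m; q_6 = 0.44 × 0.31 × 4.3 = 0.5865 m³/s
Q = Σ qᵢ = 25.99 m³/s

26.0 m³/s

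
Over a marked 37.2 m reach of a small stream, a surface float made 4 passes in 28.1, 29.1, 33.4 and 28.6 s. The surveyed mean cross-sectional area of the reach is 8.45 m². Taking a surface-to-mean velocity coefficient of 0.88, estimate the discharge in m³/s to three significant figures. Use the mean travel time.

t̄ = (28.1 + 29.1 + 33.4 + 28.6) / 4 = 29.8 s
v_surface = L / t̄ = 37.2 / 29.8 = 1.248 m/s
v_mean = 0.88 × 1.248 = 1.099 m/s
Q = A × v_mean = 8.45 × 1.099 = 9.283 m³/s

9.28 m³/s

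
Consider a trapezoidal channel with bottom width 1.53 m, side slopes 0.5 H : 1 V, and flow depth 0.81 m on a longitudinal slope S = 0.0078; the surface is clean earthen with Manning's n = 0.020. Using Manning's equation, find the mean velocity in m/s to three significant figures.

A = (b + z·y)·y = (1.53 + 0.5×0.81)×0.81 = 1.567 m²
P = b + 2y√(1+z²) = 1.53 + 2×0.81×√(1+0.5²) = 3.341 m
R = A/P = 1.567/3.341 = 0.4691 m
Q = (1/n)·A·R^(2/3)·S^(1/2) = (1/0.020) × 1.567 × 0.4691^(2/3) × 0.0078^(1/2) = 4.179 m³/s
V = Q/A = 4.179/1.567 = 2.666 m/s

2.67 m/s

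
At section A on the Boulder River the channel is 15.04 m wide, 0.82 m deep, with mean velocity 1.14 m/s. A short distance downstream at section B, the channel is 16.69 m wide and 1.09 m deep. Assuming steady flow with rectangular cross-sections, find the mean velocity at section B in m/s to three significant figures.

Q = A₁V₁ = (15.04×0.82) × 1.14 = 14.06 m³/s
A₂ = 16.69 × 1.09 = 18.19 m²
V₂ = Q/A₂ = 14.06/18.19 = 0.7728 m/s

0.773 m/s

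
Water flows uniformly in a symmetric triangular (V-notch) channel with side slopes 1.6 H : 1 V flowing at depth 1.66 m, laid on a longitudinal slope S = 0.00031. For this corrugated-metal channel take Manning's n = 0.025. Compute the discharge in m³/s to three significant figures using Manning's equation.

A = z·y² = 1.6×1.66² = 4.409 m²
P = 2y√(1+z²) = 2×1.66×√(1+1.6²) = 6.264 m
R = A/P = 4.409/6.264 = 0.7038 m
Q = (1/n)·A·R^(2/3)·S^(1/2) = (1/0.025) × 4.409 × 0.7038^(2/3) × 0.00031^(1/2) = 2.457 m³/s

2.46 m³/s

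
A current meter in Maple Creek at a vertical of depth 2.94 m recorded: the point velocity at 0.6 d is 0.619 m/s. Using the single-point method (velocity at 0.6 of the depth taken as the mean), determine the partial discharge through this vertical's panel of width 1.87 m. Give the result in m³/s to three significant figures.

v̄ = v₀.₆ = 0.619 m/s
q = v̄ × d × w = 0.6190 × 2.94 × 1.87 = 3.403 m³/s

3.40 m³/s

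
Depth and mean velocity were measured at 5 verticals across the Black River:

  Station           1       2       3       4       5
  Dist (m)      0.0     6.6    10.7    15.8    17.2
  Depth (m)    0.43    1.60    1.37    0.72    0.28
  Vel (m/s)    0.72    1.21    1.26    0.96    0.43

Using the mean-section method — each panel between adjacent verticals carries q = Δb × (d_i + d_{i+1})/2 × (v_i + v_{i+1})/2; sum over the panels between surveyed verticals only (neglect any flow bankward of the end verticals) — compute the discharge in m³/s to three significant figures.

20.4 m³/s

Panel 1-2: Δb = 6.6 m, d̄ = (0.43+1.60)/2 = 1.015, v̄ = (0.72+1.21)/2 = 0.965 → q = 6.6×1.015×0.965 = 6.465 m³/s
Panel 2-3: Δb = 4.1 m, d̄ = (1.60+1.37)/2 = 1.485, v̄ = (1.21+1.26)/2 = 1.235 → q = 4.1×1.485×1.235 = 7.519 m³/s
Panel 3-4: Δb = 5.1 m, d̄ = (1.37+0.72)/2 = 1.045, v̄ = (1.26+0.96)/2 = 1.11 → q = 5.1×1.045×1.11 = 5.916 m³/s
Panel 4-5: Δb = 1.4 m, d̄ = (0.72+0.28)/2 = 0.5, v̄ = (0.96+0.43)/2 = 0.695 → q = 1.4×0.5×0.695 = 0.4865 m³/s
Q = Σ q = 20.39 m³/s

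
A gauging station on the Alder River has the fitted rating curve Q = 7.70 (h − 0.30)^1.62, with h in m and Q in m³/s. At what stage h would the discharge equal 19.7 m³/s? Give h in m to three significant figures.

2.09 m

h − h₀ = (Q/C)^(1/b) = (19.7/7.70)^(1/1.62) = 1.786 m
h = 0.30 + 1.786 = 2.086 m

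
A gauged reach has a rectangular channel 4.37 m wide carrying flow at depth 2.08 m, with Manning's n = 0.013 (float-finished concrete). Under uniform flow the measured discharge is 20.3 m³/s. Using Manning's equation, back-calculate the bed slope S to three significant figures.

0.000774

A = b·y = 4.37 × 2.08 = 9.090 m²
P = b + 2y = 4.37 + 2×2.08 = 8.530 m
R = A/P = 9.090/8.530 = 1.066 m
S = (Q·n / (1·A·R^(2/3)))² = (20.3×0.013 / (1×9.090×1.043))² = 0.0007745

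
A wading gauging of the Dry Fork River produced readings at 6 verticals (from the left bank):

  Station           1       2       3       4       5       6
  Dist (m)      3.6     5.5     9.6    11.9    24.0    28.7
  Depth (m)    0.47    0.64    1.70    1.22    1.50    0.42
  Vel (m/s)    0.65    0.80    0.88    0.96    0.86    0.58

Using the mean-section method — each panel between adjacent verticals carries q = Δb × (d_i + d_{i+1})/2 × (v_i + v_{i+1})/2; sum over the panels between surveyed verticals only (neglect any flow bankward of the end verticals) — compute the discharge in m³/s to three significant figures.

Panel 1-2: Δb = 1.9 m, d̄ = (0.47+0.64)/2 = 0.555, v̄ = (0.65+0.80)/2 = 0.725 → q = 1.9×0.555×0.725 = 0.7645 m³/s
Panel 2-3: Δb = 4.1 m, d̄ = (0.64+1.70)/2 = 1.17, v̄ = (0.80+0.88)/2 = 0.84 → q = 4.1×1.17×0.84 = 4.029 m³/s
Panel 3-4: Δb = 2.3 m, d̄ = (1.70+1.22)/2 = 1.46, v̄ = (0.88+0.96)/2 = 0.92 → q = 2.3×1.46×0.92 = 3.089 m³/s
Panel 4-5: Δb = 12.1 m, d̄ = (1.22+1.50)/2 = 1.36, v̄ = (0.96+0.86)/2 = 0.91 → q = 12.1×1.36×0.91 = 14.97 m³/s
Panel 5-6: Δb = 4.7 m, d̄ = (1.50+0.42)/2 = 0.96, v̄ = (0.86+0.58)/2 = 0.72 → q = 4.7×0.96×0.72 = 3.249 m³/s
Q = Σ q = 26.11 m³/s

26.1 m³/s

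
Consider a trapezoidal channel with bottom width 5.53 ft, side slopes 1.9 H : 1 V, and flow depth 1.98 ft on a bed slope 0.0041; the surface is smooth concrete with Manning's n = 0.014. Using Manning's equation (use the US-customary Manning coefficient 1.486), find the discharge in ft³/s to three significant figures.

A = (b + z·y)·y = (5.53 + 1.9×1.98)×1.98 = 18.40 ft²
P = b + 2y√(1+z²) = 5.53 + 2×1.98×√(1+1.9²) = 14.03 ft
R = A/P = 18.40/14.03 = 1.311 ft
Q = (1.486/n)·A·R^(2/3)·S^(1/2) = (1.486/0.014) × 18.40 × 1.311^(2/3) × 0.0041^(1/2) = 149.8 ft³/s

150 ft³/s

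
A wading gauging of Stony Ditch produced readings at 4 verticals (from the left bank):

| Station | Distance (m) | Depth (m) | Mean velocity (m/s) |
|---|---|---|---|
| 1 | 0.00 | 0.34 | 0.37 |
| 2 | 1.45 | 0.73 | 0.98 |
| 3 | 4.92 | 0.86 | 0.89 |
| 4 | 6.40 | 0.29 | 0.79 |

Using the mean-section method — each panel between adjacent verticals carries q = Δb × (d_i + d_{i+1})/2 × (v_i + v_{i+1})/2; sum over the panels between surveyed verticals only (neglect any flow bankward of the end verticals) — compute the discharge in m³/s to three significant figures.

Panel 1-2: Δb = 1.45 m, d̄ = (0.34+0.73)/2 = 0.535, v̄ = (0.37+0.98)/2 = 0.675 → q = 1.45×0.535×0.675 = 0.5236 m³/s
Panel 2-3: Δb = 3.47 m, d̄ = (0.73+0.86)/2 = 0.795, v̄ = (0.98+0.89)/2 = 0.935 → q = 3.47×0.795×0.935 = 2.579 m³/s
Panel 3-4: Δb = 1.48 m, d̄ = (0.86+0.29)/2 = 0.575, v̄ = (0.89+0.79)/2 = 0.84 → q = 1.48×0.575×0.84 = 0.7148 m³/s
Q = Σ q = 3.818 m³/s

3.82 m³/s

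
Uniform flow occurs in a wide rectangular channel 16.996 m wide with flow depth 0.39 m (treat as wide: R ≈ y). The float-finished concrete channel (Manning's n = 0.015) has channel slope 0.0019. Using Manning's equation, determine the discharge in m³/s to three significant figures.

10.3 m³/s

A = b·y = 16.996 × 0.39 = 6.628 m²
Wide channel: R ≈ y = 0.39 m
Q = (1/n)·A·R^(2/3)·S^(1/2) = (1/0.015) × 6.628 × 0.3900^(2/3) × 0.0019^(1/2) = 10.28 m³/s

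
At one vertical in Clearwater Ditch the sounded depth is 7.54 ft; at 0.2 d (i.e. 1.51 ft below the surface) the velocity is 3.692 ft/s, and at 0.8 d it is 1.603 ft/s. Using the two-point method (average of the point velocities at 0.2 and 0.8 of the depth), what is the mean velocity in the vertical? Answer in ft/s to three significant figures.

v̄ = (3.692 + 1.603) / 2 = 2.648 ft/s

2.65 ft/s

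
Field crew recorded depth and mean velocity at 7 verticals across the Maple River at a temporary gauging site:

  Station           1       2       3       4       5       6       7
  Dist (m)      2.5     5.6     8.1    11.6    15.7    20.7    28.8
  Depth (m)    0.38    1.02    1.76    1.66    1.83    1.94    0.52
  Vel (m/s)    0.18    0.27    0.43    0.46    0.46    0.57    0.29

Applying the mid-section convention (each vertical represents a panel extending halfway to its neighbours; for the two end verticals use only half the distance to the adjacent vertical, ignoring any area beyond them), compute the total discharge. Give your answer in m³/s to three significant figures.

17.7 m³/s

w_1 = (5.6 − 2.5)/2 = 1.55 m; q_1 = 0.18 × 0.38 × 1.55 = 0.1060 m³/s
w_2 = (8.1 − 2.5)/2 = 2.8 m; q_2 = 0.27 × 1.02 × 2.8 = 0.7711 m³/s
w_3 = (11.6 − 5.6)/2 = 3 m; q_3 = 0.43 × 1.76 × 3 = 2.270 m³/s
w_4 = (15.7 − 8.1)/2 = 3.8 m; q_4 = 0.46 × 1.66 × 3.8 = 2.902 m³/s
w_5 = (20.7 − 11.6)/2 = 4.55 m; q_5 = 0.46 × 1.83 × 4.55 = 3.830 m³/s
w_6 = (28.8 − 15.7)/2 = 6.55 m; q_6 = 0.57 × 1.94 × 6.55 = 7.243 m³/s
w_7 = (28.8 − 20.7)/2 = 4.05 m; q_7 = 0.29 × 0.52 × 4.05 = 0.6107 m³/s
Q = Σ qᵢ = 17.73 m³/s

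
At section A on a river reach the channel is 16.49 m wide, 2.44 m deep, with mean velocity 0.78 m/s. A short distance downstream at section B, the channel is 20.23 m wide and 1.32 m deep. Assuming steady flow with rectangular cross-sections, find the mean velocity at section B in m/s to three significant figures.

1.18 m/s

Q = A₁V₁ = (16.49×2.44) × 0.78 = 31.38 m³/s
A₂ = 20.23 × 1.32 = 26.70 m²
V₂ = Q/A₂ = 31.38/26.70 = 1.175 m/s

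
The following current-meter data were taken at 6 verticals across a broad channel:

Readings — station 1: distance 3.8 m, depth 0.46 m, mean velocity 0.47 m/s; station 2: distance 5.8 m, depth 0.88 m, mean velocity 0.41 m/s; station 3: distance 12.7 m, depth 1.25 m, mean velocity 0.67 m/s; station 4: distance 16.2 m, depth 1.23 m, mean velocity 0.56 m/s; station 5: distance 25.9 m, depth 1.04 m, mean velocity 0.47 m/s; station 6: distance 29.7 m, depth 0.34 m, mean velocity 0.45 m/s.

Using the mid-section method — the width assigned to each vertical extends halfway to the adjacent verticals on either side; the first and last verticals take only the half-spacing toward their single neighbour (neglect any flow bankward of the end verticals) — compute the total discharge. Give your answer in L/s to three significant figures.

14300 L/s

w_1 = (5.8 − 3.8)/2 = 1 m; q_1 = 0.47 × 0.46 × 1 = 0.2162 m³/s
w_2 = (12.7 − 3.8)/2 = 4.45 m; q_2 = 0.41 × 0.88 × 4.45 = 1.606 m³/s
w_3 = (16.2 − 5.8)/2 = 5.2 m; q_3 = 0.67 × 1.25 × 5.2 = 4.355 m³/s
w_4 = (25.9 − 12.7)/2 = 6.6 m; q_4 = 0.56 × 1.23 × 6.6 = 4.546 m³/s
w_5 = (29.7 − 16.2)/2 = 6.75 m; q_5 = 0.47 × 1.04 × 6.75 = 3.299 m³/s
w_6 = (29.7 − 25.9)/2 = 1.9 m; q_6 = 0.45 × 0.34 × 1.9 = 0.2907 m³/s
Q = Σ qᵢ = 14.31 m³/s
= 14.31 × 1000 = 14310 L/s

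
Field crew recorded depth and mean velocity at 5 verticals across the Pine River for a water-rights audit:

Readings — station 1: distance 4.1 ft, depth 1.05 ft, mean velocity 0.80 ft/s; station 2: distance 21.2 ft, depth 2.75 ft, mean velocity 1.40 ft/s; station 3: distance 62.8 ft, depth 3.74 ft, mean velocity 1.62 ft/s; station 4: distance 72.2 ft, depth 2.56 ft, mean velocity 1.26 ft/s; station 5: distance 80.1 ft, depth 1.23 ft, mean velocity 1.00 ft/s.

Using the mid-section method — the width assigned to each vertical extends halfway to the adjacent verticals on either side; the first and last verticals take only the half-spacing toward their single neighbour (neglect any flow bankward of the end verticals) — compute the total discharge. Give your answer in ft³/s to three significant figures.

307 ft³/s

w_1 = (21.2 − 4.1)/2 = 8.55 ft; q_1 = 0.80 × 1.05 × 8.55 = 7.182 ft³/s
w_2 = (62.8 − 4.1)/2 = 29.35 ft; q_2 = 1.40 × 2.75 × 29.35 = 113.0 ft³/s
w_3 = (72.2 − 21.2)/2 = 25.5 ft; q_3 = 1.62 × 3.74 × 25.5 = 154.5 ft³/s
w_4 = (80.1 − 62.8)/2 = 8.65 ft; q_4 = 1.26 × 2.56 × 8.65 = 27.90 ft³/s
w_5 = (80.1 − 72.2)/2 = 3.95 ft; q_5 = 1.00 × 1.23 × 3.95 = 4.859 ft³/s
Q = Σ qᵢ = 307.4 ft³/s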